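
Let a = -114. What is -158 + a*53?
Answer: -6200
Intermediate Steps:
-158 + a*53 = -158 - 114*53 = -158 - 6042 = -6200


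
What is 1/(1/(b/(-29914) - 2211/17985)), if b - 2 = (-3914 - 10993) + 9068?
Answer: 1176927/16303130 ≈ 0.072190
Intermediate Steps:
b = -5837 (b = 2 + ((-3914 - 10993) + 9068) = 2 + (-14907 + 9068) = 2 - 5839 = -5837)
1/(1/(b/(-29914) - 2211/17985)) = 1/(1/(-5837/(-29914) - 2211/17985)) = 1/(1/(-5837*(-1/29914) - 2211*1/17985)) = 1/(1/(5837/29914 - 67/545)) = 1/(1/(1176927/16303130)) = 1/(16303130/1176927) = 1176927/16303130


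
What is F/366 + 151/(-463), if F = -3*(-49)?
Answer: 4265/56486 ≈ 0.075505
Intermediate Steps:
F = 147
F/366 + 151/(-463) = 147/366 + 151/(-463) = 147*(1/366) + 151*(-1/463) = 49/122 - 151/463 = 4265/56486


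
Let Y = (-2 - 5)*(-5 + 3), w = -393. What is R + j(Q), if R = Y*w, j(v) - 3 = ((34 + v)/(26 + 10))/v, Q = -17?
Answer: -197965/36 ≈ -5499.0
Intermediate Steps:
Y = 14 (Y = -7*(-2) = 14)
j(v) = 3 + (17/18 + v/36)/v (j(v) = 3 + ((34 + v)/(26 + 10))/v = 3 + ((34 + v)/36)/v = 3 + ((34 + v)*(1/36))/v = 3 + (17/18 + v/36)/v)
R = -5502 (R = 14*(-393) = -5502)
R + j(Q) = -5502 + (1/36)*(34 + 109*(-17))/(-17) = -5502 + (1/36)*(-1/17)*(34 - 1853) = -5502 + (1/36)*(-1/17)*(-1819) = -5502 + 107/36 = -197965/36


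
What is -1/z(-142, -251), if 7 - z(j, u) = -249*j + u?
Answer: 1/35100 ≈ 2.8490e-5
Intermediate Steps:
z(j, u) = 7 - u + 249*j (z(j, u) = 7 - (-249*j + u) = 7 - (u - 249*j) = 7 + (-u + 249*j) = 7 - u + 249*j)
-1/z(-142, -251) = -1/(7 - 1*(-251) + 249*(-142)) = -1/(7 + 251 - 35358) = -1/(-35100) = -1*(-1/35100) = 1/35100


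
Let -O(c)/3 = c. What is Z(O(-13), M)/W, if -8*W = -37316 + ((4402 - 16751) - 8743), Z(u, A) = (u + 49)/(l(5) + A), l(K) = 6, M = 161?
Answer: 88/1219267 ≈ 7.2174e-5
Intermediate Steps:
O(c) = -3*c
Z(u, A) = (49 + u)/(6 + A) (Z(u, A) = (u + 49)/(6 + A) = (49 + u)/(6 + A))
W = 7301 (W = -(-37316 + ((4402 - 16751) - 8743))/8 = -(-37316 + (-12349 - 8743))/8 = -(-37316 - 21092)/8 = -⅛*(-58408) = 7301)
Z(O(-13), M)/W = ((49 - 3*(-13))/(6 + 161))/7301 = ((49 + 39)/167)*(1/7301) = ((1/167)*88)*(1/7301) = (88/167)*(1/7301) = 88/1219267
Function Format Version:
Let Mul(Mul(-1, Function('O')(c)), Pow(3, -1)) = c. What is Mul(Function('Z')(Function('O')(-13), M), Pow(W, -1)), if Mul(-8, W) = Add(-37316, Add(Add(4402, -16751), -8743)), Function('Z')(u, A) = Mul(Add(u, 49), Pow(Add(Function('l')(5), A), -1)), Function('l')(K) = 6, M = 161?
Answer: Rational(88, 1219267) ≈ 7.2174e-5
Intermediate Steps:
Function('O')(c) = Mul(-3, c)
Function('Z')(u, A) = Mul(Pow(Add(6, A), -1), Add(49, u)) (Function('Z')(u, A) = Mul(Add(u, 49), Pow(Add(6, A), -1)) = Mul(Add(49, u), Pow(Add(6, A), -1)) = Mul(Pow(Add(6, A), -1), Add(49, u)))
W = 7301 (W = Mul(Rational(-1, 8), Add(-37316, Add(Add(4402, -16751), -8743))) = Mul(Rational(-1, 8), Add(-37316, Add(-12349, -8743))) = Mul(Rational(-1, 8), Add(-37316, -21092)) = Mul(Rational(-1, 8), -58408) = 7301)
Mul(Function('Z')(Function('O')(-13), M), Pow(W, -1)) = Mul(Mul(Pow(Add(6, 161), -1), Add(49, Mul(-3, -13))), Pow(7301, -1)) = Mul(Mul(Pow(167, -1), Add(49, 39)), Rational(1, 7301)) = Mul(Mul(Rational(1, 167), 88), Rational(1, 7301)) = Mul(Rational(88, 167), Rational(1, 7301)) = Rational(88, 1219267)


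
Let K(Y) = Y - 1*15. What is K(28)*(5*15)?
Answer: 975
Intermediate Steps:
K(Y) = -15 + Y (K(Y) = Y - 15 = -15 + Y)
K(28)*(5*15) = (-15 + 28)*(5*15) = 13*75 = 975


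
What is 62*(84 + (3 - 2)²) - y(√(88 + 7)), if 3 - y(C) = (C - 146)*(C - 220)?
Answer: 37482 - 366*√95 ≈ 33915.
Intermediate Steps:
y(C) = 3 - (-220 + C)*(-146 + C) (y(C) = 3 - (C - 146)*(C - 220) = 3 - (-146 + C)*(-220 + C) = 3 - (-220 + C)*(-146 + C))
62*(84 + (3 - 2)²) - y(√(88 + 7)) = 62*(84 + (3 - 2)²) - (-32117 - (√(88 + 7))² + 366*√(88 + 7)) = 62*(84 + 1²) - (-32117 - (√95)² + 366*√95) = 62*(84 + 1) - (-32117 - 1*95 + 366*√95) = 62*85 - (-32117 - 95 + 366*√95) = 5270 - (-32212 + 366*√95) = 5270 + (32212 - 366*√95) = 37482 - 366*√95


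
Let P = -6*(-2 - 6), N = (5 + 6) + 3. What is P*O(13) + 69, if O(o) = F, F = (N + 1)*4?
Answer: 2949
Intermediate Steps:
N = 14 (N = 11 + 3 = 14)
F = 60 (F = (14 + 1)*4 = 15*4 = 60)
P = 48 (P = -6*(-8) = 48)
O(o) = 60
P*O(13) + 69 = 48*60 + 69 = 2880 + 69 = 2949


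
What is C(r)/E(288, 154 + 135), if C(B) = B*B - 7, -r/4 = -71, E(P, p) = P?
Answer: 8961/32 ≈ 280.03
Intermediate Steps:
r = 284 (r = -4*(-71) = 284)
C(B) = -7 + B² (C(B) = B² - 7 = -7 + B²)
C(r)/E(288, 154 + 135) = (-7 + 284²)/288 = (-7 + 80656)*(1/288) = 80649*(1/288) = 8961/32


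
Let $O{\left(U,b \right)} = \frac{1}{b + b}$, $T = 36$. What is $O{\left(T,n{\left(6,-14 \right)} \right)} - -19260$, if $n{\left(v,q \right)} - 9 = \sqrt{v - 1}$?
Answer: $\frac{2927529}{152} - \frac{\sqrt{5}}{152} \approx 19260.0$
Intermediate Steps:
$n{\left(v,q \right)} = 9 + \sqrt{-1 + v}$ ($n{\left(v,q \right)} = 9 + \sqrt{v - 1} = 9 + \sqrt{-1 + v}$)
$O{\left(U,b \right)} = \frac{1}{2 b}$
$O{\left(T,n{\left(6,-14 \right)} \right)} - -19260 = \frac{1}{2 \left(9 + \sqrt{-1 + 6}\right)} - -19260 = \frac{1}{2 \left(9 + \sqrt{5}\right)} + 19260 = 19260 + \frac{1}{2 \left(9 + \sqrt{5}\right)}$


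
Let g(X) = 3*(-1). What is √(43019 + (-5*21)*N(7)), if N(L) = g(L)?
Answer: √43334 ≈ 208.17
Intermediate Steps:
g(X) = -3
N(L) = -3
√(43019 + (-5*21)*N(7)) = √(43019 - 5*21*(-3)) = √(43019 - 105*(-3)) = √(43019 + 315) = √43334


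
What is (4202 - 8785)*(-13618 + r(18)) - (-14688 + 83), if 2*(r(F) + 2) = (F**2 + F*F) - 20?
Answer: 60996003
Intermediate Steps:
r(F) = -12 + F**2 (r(F) = -2 + ((F**2 + F*F) - 20)/2 = -2 + ((F**2 + F**2) - 20)/2 = -2 + (2*F**2 - 20)/2 = -2 + (-20 + 2*F**2)/2 = -2 + (-10 + F**2) = -12 + F**2)
(4202 - 8785)*(-13618 + r(18)) - (-14688 + 83) = (4202 - 8785)*(-13618 + (-12 + 18**2)) - (-14688 + 83) = -4583*(-13618 + (-12 + 324)) - 1*(-14605) = -4583*(-13618 + 312) + 14605 = -4583*(-13306) + 14605 = 60981398 + 14605 = 60996003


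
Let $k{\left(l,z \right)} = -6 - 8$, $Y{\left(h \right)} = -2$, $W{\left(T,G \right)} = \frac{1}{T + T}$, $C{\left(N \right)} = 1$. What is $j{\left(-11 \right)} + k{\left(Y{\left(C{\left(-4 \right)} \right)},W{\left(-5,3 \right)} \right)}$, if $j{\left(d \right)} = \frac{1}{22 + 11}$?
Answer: $- \frac{461}{33} \approx -13.97$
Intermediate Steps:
$W{\left(T,G \right)} = \frac{1}{2 T}$
$j{\left(d \right)} = \frac{1}{33}$
$k{\left(l,z \right)} = -14$ ($k{\left(l,z \right)} = -6 - 8 = -14$)
$j{\left(-11 \right)} + k{\left(Y{\left(C{\left(-4 \right)} \right)},W{\left(-5,3 \right)} \right)} = \frac{1}{33} - 14 = - \frac{461}{33}$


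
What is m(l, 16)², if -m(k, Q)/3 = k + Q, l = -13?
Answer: 81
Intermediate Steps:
m(k, Q) = -3*Q - 3*k (m(k, Q) = -3*(k + Q) = -3*(Q + k) = -3*Q - 3*k)
m(l, 16)² = (-3*16 - 3*(-13))² = (-48 + 39)² = (-9)² = 81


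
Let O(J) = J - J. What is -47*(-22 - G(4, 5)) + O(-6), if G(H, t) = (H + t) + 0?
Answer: 1457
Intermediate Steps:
G(H, t) = H + t
O(J) = 0
-47*(-22 - G(4, 5)) + O(-6) = -47*(-22 - (4 + 5)) + 0 = -47*(-22 - 1*9) + 0 = -47*(-22 - 9) + 0 = -47*(-31) + 0 = 1457 + 0 = 1457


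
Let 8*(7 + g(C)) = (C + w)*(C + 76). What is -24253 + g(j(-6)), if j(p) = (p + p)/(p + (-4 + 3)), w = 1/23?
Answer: -27321776/1127 ≈ -24243.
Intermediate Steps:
w = 1/23 ≈ 0.043478
j(p) = 2*p/(-1 + p) (j(p) = (2*p)/(p - 1) = (2*p)/(-1 + p) = 2*p/(-1 + p))
g(C) = -7 + (76 + C)*(1/23 + C)/8 (g(C) = -7 + ((C + 1/23)*(C + 76))/8 = -7 + ((1/23 + C)*(76 + C))/8 = -7 + ((76 + C)*(1/23 + C))/8 = -7 + (76 + C)*(1/23 + C)/8)
-24253 + g(j(-6)) = -24253 + (-303/46 + (2*(-6)/(-1 - 6))²/8 + 1749*(2*(-6)/(-1 - 6))/184) = -24253 + (-303/46 + (2*(-6)/(-7))²/8 + 1749*(2*(-6)/(-7))/184) = -24253 + (-303/46 + (2*(-6)*(-⅐))²/8 + 1749*(2*(-6)*(-⅐))/184) = -24253 + (-303/46 + (12/7)²/8 + (1749/184)*(12/7)) = -24253 + (-303/46 + (⅛)*(144/49) + 5247/322) = -24253 + (-303/46 + 18/49 + 5247/322) = -24253 + 11355/1127 = -27321776/1127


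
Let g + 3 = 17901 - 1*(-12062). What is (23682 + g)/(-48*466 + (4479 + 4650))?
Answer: -53642/13239 ≈ -4.0518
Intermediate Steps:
g = 29960 (g = -3 + (17901 - 1*(-12062)) = -3 + (17901 + 12062) = -3 + 29963 = 29960)
(23682 + g)/(-48*466 + (4479 + 4650)) = (23682 + 29960)/(-48*466 + (4479 + 4650)) = 53642/(-22368 + 9129) = 53642/(-13239) = 53642*(-1/13239) = -53642/13239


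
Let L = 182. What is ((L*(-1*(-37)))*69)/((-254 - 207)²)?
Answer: 464646/212521 ≈ 2.1864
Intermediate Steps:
((L*(-1*(-37)))*69)/((-254 - 207)²) = ((182*(-1*(-37)))*69)/((-254 - 207)²) = ((182*37)*69)/((-461)²) = (6734*69)/212521 = 464646*(1/212521) = 464646/212521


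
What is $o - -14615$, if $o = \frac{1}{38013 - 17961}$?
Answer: $\frac{293059981}{20052} \approx 14615.0$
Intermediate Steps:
$o = \frac{1}{20052} \approx 4.987 \cdot 10^{-5}$
$o - -14615 = \frac{1}{20052} - -14615 = \frac{1}{20052} + 14615 = \frac{293059981}{20052}$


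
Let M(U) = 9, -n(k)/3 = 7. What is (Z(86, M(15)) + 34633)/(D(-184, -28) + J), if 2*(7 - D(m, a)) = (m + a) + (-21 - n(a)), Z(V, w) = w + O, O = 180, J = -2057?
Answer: -17411/972 ≈ -17.913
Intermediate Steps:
n(k) = -21 (n(k) = -3*7 = -21)
Z(V, w) = 180 + w (Z(V, w) = w + 180 = 180 + w)
D(m, a) = 7 - a/2 - m/2 (D(m, a) = 7 - ((m + a) + (-21 - 1*(-21)))/2 = 7 - ((a + m) + (-21 + 21))/2 = 7 - ((a + m) + 0)/2 = 7 - (a + m)/2 = 7 + (-a/2 - m/2) = 7 - a/2 - m/2)
(Z(86, M(15)) + 34633)/(D(-184, -28) + J) = ((180 + 9) + 34633)/((7 - ½*(-28) - ½*(-184)) - 2057) = (189 + 34633)/((7 + 14 + 92) - 2057) = 34822/(113 - 2057) = 34822/(-1944) = 34822*(-1/1944) = -17411/972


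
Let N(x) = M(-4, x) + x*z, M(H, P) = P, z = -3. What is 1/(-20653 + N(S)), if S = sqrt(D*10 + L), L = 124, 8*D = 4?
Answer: -20653/426545893 + 2*sqrt(129)/426545893 ≈ -4.8366e-5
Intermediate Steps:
D = 1/2 (D = (1/8)*4 = 1/2 ≈ 0.50000)
S = sqrt(129) (S = sqrt((1/2)*10 + 124) = sqrt(5 + 124) = sqrt(129) ≈ 11.358)
N(x) = -2*x (N(x) = x + x*(-3) = x - 3*x = -2*x)
1/(-20653 + N(S)) = 1/(-20653 - 2*sqrt(129))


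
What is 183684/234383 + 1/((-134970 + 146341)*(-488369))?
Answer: 1020042052109533/1301585964779317 ≈ 0.78369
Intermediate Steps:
183684/234383 + 1/((-134970 + 146341)*(-488369)) = 183684*(1/234383) - 1/488369/11371 = 183684/234383 + (1/11371)*(-1/488369) = 183684/234383 - 1/5553243899 = 1020042052109533/1301585964779317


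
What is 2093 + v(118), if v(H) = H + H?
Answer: 2329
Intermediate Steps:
v(H) = 2*H
2093 + v(118) = 2093 + 2*118 = 2093 + 236 = 2329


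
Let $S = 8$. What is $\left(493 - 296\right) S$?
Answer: $1576$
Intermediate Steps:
$\left(493 - 296\right) S = \left(493 - 296\right) 8 = 197 \cdot 8 = 1576$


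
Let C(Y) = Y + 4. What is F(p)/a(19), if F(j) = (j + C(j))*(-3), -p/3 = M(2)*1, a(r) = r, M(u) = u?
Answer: 24/19 ≈ 1.2632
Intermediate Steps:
C(Y) = 4 + Y
p = -6 ≈ -6.0000
F(j) = -12 - 6*j (F(j) = (j + (4 + j))*(-3) = (4 + 2*j)*(-3) = -12 - 6*j)
F(p)/a(19) = (-12 - 6*(-6))/19 = (-12 + 36)*(1/19) = 24*(1/19) = 24/19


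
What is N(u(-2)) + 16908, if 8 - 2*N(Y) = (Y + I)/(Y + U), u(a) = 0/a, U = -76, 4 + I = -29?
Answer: 2570591/152 ≈ 16912.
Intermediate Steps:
I = -33 (I = -4 - 29 = -33)
u(a) = 0
N(Y) = 4 - (-33 + Y)/(2*(-76 + Y)) (N(Y) = 4 - (Y - 33)/(2*(Y - 76)) = 4 - (-33 + Y)/(2*(-76 + Y)))
N(u(-2)) + 16908 = (-575 + 7*0)/(2*(-76 + 0)) + 16908 = (1/2)*(-575 + 0)/(-76) + 16908 = (1/2)*(-1/76)*(-575) + 16908 = 575/152 + 16908 = 2570591/152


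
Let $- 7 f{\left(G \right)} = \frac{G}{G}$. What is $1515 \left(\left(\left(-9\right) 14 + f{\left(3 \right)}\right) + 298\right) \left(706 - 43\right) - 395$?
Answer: $\frac{1208344570}{7} \approx 1.7262 \cdot 10^{8}$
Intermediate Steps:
$f{\left(G \right)} = - \frac{1}{7}$ ($f{\left(G \right)} = - \frac{G \frac{1}{G}}{7} = \left(- \frac{1}{7}\right) 1 = - \frac{1}{7}$)
$1515 \left(\left(\left(-9\right) 14 + f{\left(3 \right)}\right) + 298\right) \left(706 - 43\right) - 395 = 1515 \left(\left(\left(-9\right) 14 - \frac{1}{7}\right) + 298\right) \left(706 - 43\right) - 395 = 1515 \left(\left(-126 - \frac{1}{7}\right) + 298\right) 663 - 395 = 1515 \left(- \frac{883}{7} + 298\right) 663 - 395 = 1515 \cdot \frac{1203}{7} \cdot 663 - 395 = 1515 \cdot \frac{797589}{7} - 395 = \frac{1208347335}{7} - 395 = \frac{1208344570}{7}$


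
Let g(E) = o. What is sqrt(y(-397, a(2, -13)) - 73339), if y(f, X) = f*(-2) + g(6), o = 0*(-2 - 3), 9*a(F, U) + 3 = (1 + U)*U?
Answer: I*sqrt(72545) ≈ 269.34*I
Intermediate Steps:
a(F, U) = -1/3 + U*(1 + U)/9 (a(F, U) = -1/3 + ((1 + U)*U)/9 = -1/3 + (U*(1 + U))/9 = -1/3 + U*(1 + U)/9)
o = 0 (o = 0*(-5) = 0)
g(E) = 0
y(f, X) = -2*f (y(f, X) = f*(-2) + 0 = -2*f + 0 = -2*f)
sqrt(y(-397, a(2, -13)) - 73339) = sqrt(-2*(-397) - 73339) = sqrt(794 - 73339) = sqrt(-72545) = I*sqrt(72545)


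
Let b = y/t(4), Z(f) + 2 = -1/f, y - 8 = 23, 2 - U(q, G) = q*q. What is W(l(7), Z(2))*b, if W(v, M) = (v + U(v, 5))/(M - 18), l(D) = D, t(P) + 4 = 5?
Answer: 2480/41 ≈ 60.488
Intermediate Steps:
t(P) = 1 (t(P) = -4 + 5 = 1)
U(q, G) = 2 - q**2 (U(q, G) = 2 - q*q = 2 - q**2)
y = 31 (y = 8 + 23 = 31)
Z(f) = -2 - 1/f
W(v, M) = (2 + v - v**2)/(-18 + M) (W(v, M) = (v + (2 - v**2))/(M - 18) = (2 + v - v**2)/(-18 + M))
b = 31 (b = 31/1 = 31*1 = 31)
W(l(7), Z(2))*b = ((2 + 7 - 1*7**2)/(-18 + (-2 - 1/2)))*31 = ((2 + 7 - 1*49)/(-18 + (-2 - 1*1/2)))*31 = ((2 + 7 - 49)/(-18 + (-2 - 1/2)))*31 = (-40/(-18 - 5/2))*31 = (-40/(-41/2))*31 = -2/41*(-40)*31 = (80/41)*31 = 2480/41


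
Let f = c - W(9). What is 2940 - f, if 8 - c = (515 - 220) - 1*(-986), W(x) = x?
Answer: 4222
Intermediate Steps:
c = -1273 (c = 8 - ((515 - 220) - 1*(-986)) = 8 - (295 + 986) = 8 - 1*1281 = 8 - 1281 = -1273)
f = -1282 (f = -1273 - 1*9 = -1273 - 9 = -1282)
2940 - f = 2940 - 1*(-1282) = 2940 + 1282 = 4222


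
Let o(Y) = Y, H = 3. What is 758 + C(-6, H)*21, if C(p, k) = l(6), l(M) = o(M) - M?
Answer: 758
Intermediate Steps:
l(M) = 0 (l(M) = M - M = 0)
C(p, k) = 0
758 + C(-6, H)*21 = 758 + 0*21 = 758 + 0 = 758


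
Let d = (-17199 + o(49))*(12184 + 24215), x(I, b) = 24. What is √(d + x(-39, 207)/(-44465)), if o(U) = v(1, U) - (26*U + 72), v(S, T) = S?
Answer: 2*I*√333633362819967690/44465 ≈ 25980.0*I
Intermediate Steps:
o(U) = -71 - 26*U (o(U) = 1 - (26*U + 72) = 1 - (72 + 26*U) = 1 + (-72 - 26*U) = -71 - 26*U)
d = -674983056 (d = (-17199 + (-71 - 26*49))*(12184 + 24215) = (-17199 + (-71 - 1274))*36399 = (-17199 - 1345)*36399 = -18544*36399 = -674983056)
√(d + x(-39, 207)/(-44465)) = √(-674983056 + 24/(-44465)) = √(-674983056 + 24*(-1/44465)) = √(-674983056 - 24/44465) = √(-30013121585064/44465) = 2*I*√333633362819967690/44465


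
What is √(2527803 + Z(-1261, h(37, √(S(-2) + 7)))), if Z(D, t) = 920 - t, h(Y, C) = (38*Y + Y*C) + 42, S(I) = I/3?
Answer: √(22745475 - 111*√57)/3 ≈ 1589.7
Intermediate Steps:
S(I) = I/3 (S(I) = I*(⅓) = I/3)
h(Y, C) = 42 + 38*Y + C*Y (h(Y, C) = (38*Y + C*Y) + 42 = 42 + 38*Y + C*Y)
√(2527803 + Z(-1261, h(37, √(S(-2) + 7)))) = √(2527803 + (920 - (42 + 38*37 + √((⅓)*(-2) + 7)*37))) = √(2527803 + (920 - (42 + 1406 + √(-⅔ + 7)*37))) = √(2527803 + (920 - (42 + 1406 + √(19/3)*37))) = √(2527803 + (920 - (42 + 1406 + (√57/3)*37))) = √(2527803 + (920 - (42 + 1406 + 37*√57/3))) = √(2527803 + (920 - (1448 + 37*√57/3))) = √(2527803 + (920 + (-1448 - 37*√57/3))) = √(2527803 + (-528 - 37*√57/3)) = √(2527275 - 37*√57/3)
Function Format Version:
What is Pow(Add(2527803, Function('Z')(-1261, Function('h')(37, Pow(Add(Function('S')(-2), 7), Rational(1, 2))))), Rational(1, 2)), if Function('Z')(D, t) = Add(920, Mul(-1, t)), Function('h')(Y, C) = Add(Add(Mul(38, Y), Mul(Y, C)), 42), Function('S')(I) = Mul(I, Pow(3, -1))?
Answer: Mul(Rational(1, 3), Pow(Add(22745475, Mul(-111, Pow(57, Rational(1, 2)))), Rational(1, 2))) ≈ 1589.7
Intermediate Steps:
Function('S')(I) = Mul(Rational(1, 3), I) (Function('S')(I) = Mul(I, Rational(1, 3)) = Mul(Rational(1, 3), I))
Function('h')(Y, C) = Add(42, Mul(38, Y), Mul(C, Y)) (Function('h')(Y, C) = Add(Add(Mul(38, Y), Mul(C, Y)), 42) = Add(42, Mul(38, Y), Mul(C, Y)))
Pow(Add(2527803, Function('Z')(-1261, Function('h')(37, Pow(Add(Function('S')(-2), 7), Rational(1, 2))))), Rational(1, 2)) = Pow(Add(2527803, Add(920, Mul(-1, Add(42, Mul(38, 37), Mul(Pow(Add(Mul(Rational(1, 3), -2), 7), Rational(1, 2)), 37))))), Rational(1, 2)) = Pow(Add(2527803, Add(920, Mul(-1, Add(42, 1406, Mul(Pow(Add(Rational(-2, 3), 7), Rational(1, 2)), 37))))), Rational(1, 2)) = Pow(Add(2527803, Add(920, Mul(-1, Add(42, 1406, Mul(Pow(Rational(19, 3), Rational(1, 2)), 37))))), Rational(1, 2)) = Pow(Add(2527803, Add(920, Mul(-1, Add(42, 1406, Mul(Mul(Rational(1, 3), Pow(57, Rational(1, 2))), 37))))), Rational(1, 2)) = Pow(Add(2527803, Add(920, Mul(-1, Add(42, 1406, Mul(Rational(37, 3), Pow(57, Rational(1, 2))))))), Rational(1, 2)) = Pow(Add(2527803, Add(920, Mul(-1, Add(1448, Mul(Rational(37, 3), Pow(57, Rational(1, 2))))))), Rational(1, 2)) = Pow(Add(2527803, Add(920, Add(-1448, Mul(Rational(-37, 3), Pow(57, Rational(1, 2)))))), Rational(1, 2)) = Pow(Add(2527803, Add(-528, Mul(Rational(-37, 3), Pow(57, Rational(1, 2))))), Rational(1, 2)) = Pow(Add(2527275, Mul(Rational(-37, 3), Pow(57, Rational(1, 2)))), Rational(1, 2))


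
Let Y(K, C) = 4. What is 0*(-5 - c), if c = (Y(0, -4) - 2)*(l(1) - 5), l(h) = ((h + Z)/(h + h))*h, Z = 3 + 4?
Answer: 0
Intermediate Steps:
Z = 7
l(h) = 7/2 + h/2 (l(h) = ((h + 7)/(h + h))*h = ((7 + h)/((2*h)))*h = ((7 + h)*(1/(2*h)))*h = ((7 + h)/(2*h))*h = 7/2 + h/2)
c = -2 (c = (4 - 2)*((7/2 + (½)*1) - 5) = 2*((7/2 + ½) - 5) = 2*(4 - 5) = 2*(-1) = -2)
0*(-5 - c) = 0*(-5 - 1*(-2)) = 0*(-5 + 2) = 0*(-3) = 0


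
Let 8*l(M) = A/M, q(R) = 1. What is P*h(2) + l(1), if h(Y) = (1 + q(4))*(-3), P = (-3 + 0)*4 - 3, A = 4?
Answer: 181/2 ≈ 90.500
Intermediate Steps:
l(M) = 1/(2*M) (l(M) = (4/M)/8 = 1/(2*M))
P = -15 (P = -3*4 - 3 = -12 - 3 = -15)
h(Y) = -6 (h(Y) = (1 + 1)*(-3) = 2*(-3) = -6)
P*h(2) + l(1) = -15*(-6) + (½)/1 = 90 + (½)*1 = 90 + ½ = 181/2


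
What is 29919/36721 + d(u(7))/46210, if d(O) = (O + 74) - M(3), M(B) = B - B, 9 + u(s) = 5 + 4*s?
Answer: 693077824/848438705 ≈ 0.81689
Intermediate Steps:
u(s) = -4 + 4*s (u(s) = -9 + (5 + 4*s) = -4 + 4*s)
M(B) = 0
d(O) = 74 + O (d(O) = (O + 74) - 1*0 = (74 + O) + 0 = 74 + O)
29919/36721 + d(u(7))/46210 = 29919/36721 + (74 + (-4 + 4*7))/46210 = 29919*(1/36721) + (74 + (-4 + 28))*(1/46210) = 29919/36721 + (74 + 24)*(1/46210) = 29919/36721 + 98*(1/46210) = 29919/36721 + 49/23105 = 693077824/848438705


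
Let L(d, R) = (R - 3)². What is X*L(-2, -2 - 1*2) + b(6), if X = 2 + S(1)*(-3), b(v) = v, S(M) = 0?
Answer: 104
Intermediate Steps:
X = 2 (X = 2 + 0*(-3) = 2 + 0 = 2)
L(d, R) = (-3 + R)²
X*L(-2, -2 - 1*2) + b(6) = 2*(-3 + (-2 - 1*2))² + 6 = 2*(-3 + (-2 - 2))² + 6 = 2*(-3 - 4)² + 6 = 2*(-7)² + 6 = 2*49 + 6 = 98 + 6 = 104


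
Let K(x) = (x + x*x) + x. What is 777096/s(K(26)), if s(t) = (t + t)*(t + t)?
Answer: 97137/264992 ≈ 0.36657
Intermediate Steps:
K(x) = x**2 + 2*x (K(x) = (x + x**2) + x = x**2 + 2*x)
s(t) = 4*t**2 (s(t) = (2*t)*(2*t) = 4*t**2)
777096/s(K(26)) = 777096/((4*(26*(2 + 26))**2)) = 777096/((4*(26*28)**2)) = 777096/((4*728**2)) = 777096/((4*529984)) = 777096/2119936 = 777096*(1/2119936) = 97137/264992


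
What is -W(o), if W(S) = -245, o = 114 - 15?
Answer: 245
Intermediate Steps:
o = 99
-W(o) = -1*(-245) = 245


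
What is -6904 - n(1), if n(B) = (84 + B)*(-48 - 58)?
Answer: 2106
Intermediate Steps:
n(B) = -8904 - 106*B (n(B) = (84 + B)*(-106) = -8904 - 106*B)
-6904 - n(1) = -6904 - (-8904 - 106*1) = -6904 - (-8904 - 106) = -6904 - 1*(-9010) = -6904 + 9010 = 2106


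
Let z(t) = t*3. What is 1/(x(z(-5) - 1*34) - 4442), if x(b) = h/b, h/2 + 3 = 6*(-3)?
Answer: -7/31088 ≈ -0.00022517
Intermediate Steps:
z(t) = 3*t
h = -42 (h = -6 + 2*(6*(-3)) = -6 + 2*(-18) = -6 - 36 = -42)
x(b) = -42/b
1/(x(z(-5) - 1*34) - 4442) = 1/(-42/(3*(-5) - 1*34) - 4442) = 1/(-42/(-15 - 34) - 4442) = 1/(-42/(-49) - 4442) = 1/(-42*(-1/49) - 4442) = 1/(6/7 - 4442) = 1/(-31088/7) = -7/31088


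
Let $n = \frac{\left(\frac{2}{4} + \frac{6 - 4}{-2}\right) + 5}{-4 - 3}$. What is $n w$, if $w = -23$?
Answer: $\frac{207}{14} \approx 14.786$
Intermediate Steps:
$n = - \frac{9}{14}$ ($n = \frac{\left(2 \cdot \frac{1}{4} + \left(6 - 4\right) \left(- \frac{1}{2}\right)\right) + 5}{-7} = \left(\left(\frac{1}{2} + 2 \left(- \frac{1}{2}\right)\right) + 5\right) \left(- \frac{1}{7}\right) = \left(\left(\frac{1}{2} - 1\right) + 5\right) \left(- \frac{1}{7}\right) = \left(- \frac{1}{2} + 5\right) \left(- \frac{1}{7}\right) = \frac{9}{2} \left(- \frac{1}{7}\right) = - \frac{9}{14} \approx -0.64286$)
$n w = \left(- \frac{9}{14}\right) \left(-23\right) = \frac{207}{14}$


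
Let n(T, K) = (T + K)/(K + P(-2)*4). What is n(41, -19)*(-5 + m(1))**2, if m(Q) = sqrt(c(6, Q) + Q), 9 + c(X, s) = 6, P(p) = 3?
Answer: -506/7 + 220*I*sqrt(2)/7 ≈ -72.286 + 44.447*I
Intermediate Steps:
c(X, s) = -3 (c(X, s) = -9 + 6 = -3)
m(Q) = sqrt(-3 + Q)
n(T, K) = (K + T)/(12 + K) (n(T, K) = (T + K)/(K + 3*4) = (K + T)/(K + 12) = (K + T)/(12 + K))
n(41, -19)*(-5 + m(1))**2 = ((-19 + 41)/(12 - 19))*(-5 + sqrt(-3 + 1))**2 = (22/(-7))*(-5 + sqrt(-2))**2 = (-1/7*22)*(-5 + I*sqrt(2))**2 = -22*(-5 + I*sqrt(2))**2/7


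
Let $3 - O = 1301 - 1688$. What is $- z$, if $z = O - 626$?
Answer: $236$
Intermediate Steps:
$O = 390$ ($O = 3 - \left(1301 - 1688\right) = 3 - -387 = 3 + 387 = 390$)
$z = -236$ ($z = 390 - 626 = -236$)
$- z = \left(-1\right) \left(-236\right) = 236$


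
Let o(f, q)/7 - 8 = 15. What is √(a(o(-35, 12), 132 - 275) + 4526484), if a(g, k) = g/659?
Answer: √1965766104103/659 ≈ 2127.6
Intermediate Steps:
o(f, q) = 161 (o(f, q) = 56 + 7*15 = 56 + 105 = 161)
a(g, k) = g/659 (a(g, k) = g*(1/659) = g/659)
√(a(o(-35, 12), 132 - 275) + 4526484) = √((1/659)*161 + 4526484) = √(161/659 + 4526484) = √(2982953117/659) = √1965766104103/659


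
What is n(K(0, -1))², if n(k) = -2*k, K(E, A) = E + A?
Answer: 4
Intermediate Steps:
K(E, A) = A + E
n(K(0, -1))² = (-2*(-1 + 0))² = (-2*(-1))² = 2² = 4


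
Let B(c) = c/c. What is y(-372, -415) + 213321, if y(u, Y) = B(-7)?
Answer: 213322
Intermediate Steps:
B(c) = 1
y(u, Y) = 1
y(-372, -415) + 213321 = 1 + 213321 = 213322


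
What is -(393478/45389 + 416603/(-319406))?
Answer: -106770040501/14497518934 ≈ -7.3647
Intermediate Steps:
-(393478/45389 + 416603/(-319406)) = -(393478*(1/45389) + 416603*(-1/319406)) = -(393478/45389 - 416603/319406) = -1*106770040501/14497518934 = -106770040501/14497518934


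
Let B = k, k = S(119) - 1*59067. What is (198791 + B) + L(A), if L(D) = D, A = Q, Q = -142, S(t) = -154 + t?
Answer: 139547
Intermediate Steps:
k = -59102 (k = (-154 + 119) - 1*59067 = -35 - 59067 = -59102)
B = -59102
A = -142
(198791 + B) + L(A) = (198791 - 59102) - 142 = 139689 - 142 = 139547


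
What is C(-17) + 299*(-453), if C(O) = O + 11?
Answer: -135453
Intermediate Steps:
C(O) = 11 + O
C(-17) + 299*(-453) = (11 - 17) + 299*(-453) = -6 - 135447 = -135453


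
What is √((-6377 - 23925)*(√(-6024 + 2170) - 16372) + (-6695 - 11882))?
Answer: √(496085767 - 30302*I*√3854) ≈ 22273.0 - 42.23*I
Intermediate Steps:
√((-6377 - 23925)*(√(-6024 + 2170) - 16372) + (-6695 - 11882)) = √(-30302*(√(-3854) - 16372) - 18577) = √(-30302*(I*√3854 - 16372) - 18577) = √(-30302*(-16372 + I*√3854) - 18577) = √((496104344 - 30302*I*√3854) - 18577) = √(496085767 - 30302*I*√3854)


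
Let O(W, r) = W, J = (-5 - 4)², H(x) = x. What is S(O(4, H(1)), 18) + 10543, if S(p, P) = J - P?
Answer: 10606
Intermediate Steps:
J = 81 (J = (-9)² = 81)
S(p, P) = 81 - P
S(O(4, H(1)), 18) + 10543 = (81 - 1*18) + 10543 = (81 - 18) + 10543 = 63 + 10543 = 10606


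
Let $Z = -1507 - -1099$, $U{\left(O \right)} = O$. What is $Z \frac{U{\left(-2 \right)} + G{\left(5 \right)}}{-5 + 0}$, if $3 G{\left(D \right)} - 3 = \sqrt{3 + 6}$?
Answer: $0$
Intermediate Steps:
$G{\left(D \right)} = 2$ ($G{\left(D \right)} = 1 + \frac{\sqrt{3 + 6}}{3} = 1 + \frac{\sqrt{9}}{3} = 1 + \frac{1}{3} \cdot 3 = 1 + 1 = 2$)
$Z = -408$ ($Z = -1507 + 1099 = -408$)
$Z \frac{U{\left(-2 \right)} + G{\left(5 \right)}}{-5 + 0} = - 408 \frac{-2 + 2}{-5 + 0} = - 408 \frac{0}{-5} = - 408 \cdot 0 \left(- \frac{1}{5}\right) = \left(-408\right) 0 = 0$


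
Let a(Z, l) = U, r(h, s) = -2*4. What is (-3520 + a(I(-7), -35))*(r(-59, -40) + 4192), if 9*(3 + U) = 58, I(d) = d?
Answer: -132419416/9 ≈ -1.4713e+7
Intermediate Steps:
r(h, s) = -8
U = 31/9 (U = -3 + (1/9)*58 = -3 + 58/9 = 31/9 ≈ 3.4444)
a(Z, l) = 31/9
(-3520 + a(I(-7), -35))*(r(-59, -40) + 4192) = (-3520 + 31/9)*(-8 + 4192) = -31649/9*4184 = -132419416/9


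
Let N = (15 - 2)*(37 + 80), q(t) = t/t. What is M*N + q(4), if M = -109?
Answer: -165788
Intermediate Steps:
q(t) = 1
N = 1521 (N = 13*117 = 1521)
M*N + q(4) = -109*1521 + 1 = -165789 + 1 = -165788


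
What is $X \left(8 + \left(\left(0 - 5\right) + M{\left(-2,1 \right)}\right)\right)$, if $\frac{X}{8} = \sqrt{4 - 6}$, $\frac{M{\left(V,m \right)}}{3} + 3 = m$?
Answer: $- 24 i \sqrt{2} \approx - 33.941 i$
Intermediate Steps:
$M{\left(V,m \right)} = -9 + 3 m$
$X = 8 i \sqrt{2}$ ($X = 8 \sqrt{4 - 6} = 8 \sqrt{-2} = 8 i \sqrt{2} \approx 11.314 i$)
$X \left(8 + \left(\left(0 - 5\right) + M{\left(-2,1 \right)}\right)\right) = 8 i \sqrt{2} \left(8 + \left(\left(0 - 5\right) + \left(-9 + 3 \cdot 1\right)\right)\right) = 8 i \sqrt{2} \left(8 + \left(-5 + \left(-9 + 3\right)\right)\right) = 8 i \sqrt{2} \left(8 - 11\right) = 8 i \sqrt{2} \left(-3\right) = - 24 i \sqrt{2}$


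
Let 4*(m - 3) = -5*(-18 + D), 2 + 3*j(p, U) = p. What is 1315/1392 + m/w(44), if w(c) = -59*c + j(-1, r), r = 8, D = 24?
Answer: 3421319/3615024 ≈ 0.94642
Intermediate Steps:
j(p, U) = -2/3 + p/3
w(c) = -1 - 59*c (w(c) = -59*c + (-2/3 + (1/3)*(-1)) = -59*c + (-2/3 - 1/3) = -59*c - 1 = -1 - 59*c)
m = -9/2 (m = 3 + (-5*(-18 + 24))/4 = 3 + (-5*6)/4 = 3 + (1/4)*(-30) = 3 - 15/2 = -9/2 ≈ -4.5000)
1315/1392 + m/w(44) = 1315/1392 - 9/(2*(-1 - 59*44)) = 1315*(1/1392) - 9/(2*(-1 - 2596)) = 1315/1392 - 9/2/(-2597) = 1315/1392 - 9/2*(-1/2597) = 1315/1392 + 9/5194 = 3421319/3615024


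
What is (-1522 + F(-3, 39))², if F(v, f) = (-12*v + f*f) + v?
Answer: 1024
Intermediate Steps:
F(v, f) = f² - 11*v (F(v, f) = (-12*v + f²) + v = (f² - 12*v) + v = f² - 11*v)
(-1522 + F(-3, 39))² = (-1522 + (39² - 11*(-3)))² = (-1522 + (1521 + 33))² = (-1522 + 1554)² = 32² = 1024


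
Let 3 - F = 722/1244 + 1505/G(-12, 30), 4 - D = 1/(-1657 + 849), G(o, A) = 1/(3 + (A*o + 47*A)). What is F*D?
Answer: -3186840276725/502576 ≈ -6.3410e+6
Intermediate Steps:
G(o, A) = 1/(3 + 47*A + A*o) (G(o, A) = 1/(3 + (47*A + A*o)) = 1/(3 + 47*A + A*o))
D = 3233/808 (D = 4 - 1/(-1657 + 849) = 4 - 1/(-808) = 4 - 1*(-1/808) = 4 + 1/808 = 3233/808 ≈ 4.0012)
F = -985722325/622 (F = 3 - (722/1244 + 1505/(1/(3 + 47*30 + 30*(-12)))) = 3 - (722*(1/1244) + 1505/(1/(3 + 1410 - 360))) = 3 - (361/622 + 1505/(1/1053)) = 3 - (361/622 + 1505*1053) = 3 - (361/622 + 1584765) = 3 - 1*985724191/622 = 3 - 985724191/622 = -985722325/622 ≈ -1.5848e+6)
F*D = -985722325/622*3233/808 = -3186840276725/502576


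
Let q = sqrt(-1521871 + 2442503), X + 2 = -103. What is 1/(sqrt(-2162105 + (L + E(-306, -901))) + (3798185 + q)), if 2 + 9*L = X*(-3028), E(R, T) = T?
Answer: 3/(11394555 + 6*sqrt(230158) + 2*I*sqrt(4787279)) ≈ 2.6322e-7 - 1.0106e-10*I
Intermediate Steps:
X = -105 (X = -2 - 103 = -105)
L = 317938/9 (L = -2/9 + (-105*(-3028))/9 = -2/9 + (1/9)*317940 = -2/9 + 105980/3 = 317938/9 ≈ 35326.)
q = 2*sqrt(230158) (q = sqrt(920632) = 2*sqrt(230158) ≈ 959.50)
1/(sqrt(-2162105 + (L + E(-306, -901))) + (3798185 + q)) = 1/(sqrt(-2162105 + (317938/9 - 901)) + (3798185 + 2*sqrt(230158))) = 1/(sqrt(-2162105 + 309829/9) + (3798185 + 2*sqrt(230158))) = 1/(sqrt(-19149116/9) + (3798185 + 2*sqrt(230158))) = 1/(2*I*sqrt(4787279)/3 + (3798185 + 2*sqrt(230158))) = 1/(3798185 + 2*sqrt(230158) + 2*I*sqrt(4787279)/3)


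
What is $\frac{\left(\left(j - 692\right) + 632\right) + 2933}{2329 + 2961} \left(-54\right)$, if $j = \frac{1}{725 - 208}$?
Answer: $- \frac{40104234}{1367465} \approx -29.327$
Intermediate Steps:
$j = \frac{1}{517} \approx 0.0019342$
$\frac{\left(\left(j - 692\right) + 632\right) + 2933}{2329 + 2961} \left(-54\right) = \frac{\left(\left(\frac{1}{517} - 692\right) + 632\right) + 2933}{2329 + 2961} \left(-54\right) = \frac{\left(- \frac{357763}{517} + 632\right) + 2933}{5290} \left(-54\right) = \left(- \frac{31019}{517} + 2933\right) \frac{1}{5290} \left(-54\right) = \frac{1485342}{517} \cdot \frac{1}{5290} \left(-54\right) = \frac{742671}{1367465} \left(-54\right) = - \frac{40104234}{1367465}$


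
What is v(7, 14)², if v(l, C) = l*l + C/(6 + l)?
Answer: 423801/169 ≈ 2507.7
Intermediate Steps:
v(l, C) = l² + C/(6 + l)
v(7, 14)² = ((14 + 7³ + 6*7²)/(6 + 7))² = ((14 + 343 + 6*49)/13)² = ((14 + 343 + 294)/13)² = ((1/13)*651)² = (651/13)² = 423801/169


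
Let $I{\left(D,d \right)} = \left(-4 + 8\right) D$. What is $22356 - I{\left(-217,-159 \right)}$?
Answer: $23224$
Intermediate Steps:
$I{\left(D,d \right)} = 4 D$
$22356 - I{\left(-217,-159 \right)} = 22356 - 4 \left(-217\right) = 22356 - -868 = 22356 + 868 = 23224$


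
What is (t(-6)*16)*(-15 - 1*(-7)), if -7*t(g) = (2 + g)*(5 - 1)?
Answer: -2048/7 ≈ -292.57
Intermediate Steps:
t(g) = -8/7 - 4*g/7 (t(g) = -(2 + g)*(5 - 1)/7 = -(2 + g)*4/7 = -(8 + 4*g)/7 = -8/7 - 4*g/7)
(t(-6)*16)*(-15 - 1*(-7)) = ((-8/7 - 4/7*(-6))*16)*(-15 - 1*(-7)) = ((-8/7 + 24/7)*16)*(-15 + 7) = ((16/7)*16)*(-8) = (256/7)*(-8) = -2048/7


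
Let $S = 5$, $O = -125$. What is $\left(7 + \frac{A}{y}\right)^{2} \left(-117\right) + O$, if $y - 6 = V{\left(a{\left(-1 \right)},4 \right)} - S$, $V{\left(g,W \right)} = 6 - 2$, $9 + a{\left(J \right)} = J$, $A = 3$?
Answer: $- \frac{172073}{25} \approx -6882.9$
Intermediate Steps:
$a{\left(J \right)} = -9 + J$
$V{\left(g,W \right)} = 4$ ($V{\left(g,W \right)} = 6 - 2 = 4$)
$y = 5$ ($y = 6 + \left(4 - 5\right) = 6 - 1 = 5$)
$\left(7 + \frac{A}{y}\right)^{2} \left(-117\right) + O = \left(7 + \frac{3}{5}\right)^{2} \left(-117\right) - 125 = \left(\frac{38}{5}\right)^{2} \left(-117\right) - 125 = \frac{1444}{25} \left(-117\right) - 125 = - \frac{168948}{25} - 125 = - \frac{172073}{25}$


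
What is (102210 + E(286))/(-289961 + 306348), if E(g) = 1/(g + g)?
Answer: 58464121/9373364 ≈ 6.2373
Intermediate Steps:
E(g) = 1/(2*g)
(102210 + E(286))/(-289961 + 306348) = (102210 + (½)/286)/(-289961 + 306348) = (102210 + (½)*(1/286))/16387 = (102210 + 1/572)*(1/16387) = (58464121/572)*(1/16387) = 58464121/9373364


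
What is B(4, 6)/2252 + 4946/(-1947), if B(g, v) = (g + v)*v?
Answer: -2755393/1096161 ≈ -2.5137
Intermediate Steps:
B(g, v) = v*(g + v)
B(4, 6)/2252 + 4946/(-1947) = (6*(4 + 6))/2252 + 4946/(-1947) = (6*10)*(1/2252) + 4946*(-1/1947) = 60*(1/2252) - 4946/1947 = 15/563 - 4946/1947 = -2755393/1096161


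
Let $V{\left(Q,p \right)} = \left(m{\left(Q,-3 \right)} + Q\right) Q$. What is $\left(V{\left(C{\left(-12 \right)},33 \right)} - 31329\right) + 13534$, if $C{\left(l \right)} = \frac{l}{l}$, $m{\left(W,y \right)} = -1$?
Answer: $-17795$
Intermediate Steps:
$C{\left(l \right)} = 1$
$V{\left(Q,p \right)} = Q \left(-1 + Q\right)$ ($V{\left(Q,p \right)} = \left(-1 + Q\right) Q = Q \left(-1 + Q\right)$)
$\left(V{\left(C{\left(-12 \right)},33 \right)} - 31329\right) + 13534 = \left(1 \left(-1 + 1\right) - 31329\right) + 13534 = \left(1 \cdot 0 - 31329\right) + 13534 = \left(0 - 31329\right) + 13534 = -31329 + 13534 = -17795$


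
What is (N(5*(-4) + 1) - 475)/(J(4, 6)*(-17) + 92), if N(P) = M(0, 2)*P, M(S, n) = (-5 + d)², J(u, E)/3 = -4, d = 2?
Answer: -323/148 ≈ -2.1824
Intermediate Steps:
J(u, E) = -12 (J(u, E) = 3*(-4) = -12)
M(S, n) = 9 (M(S, n) = (-5 + 2)² = (-3)² = 9)
N(P) = 9*P
(N(5*(-4) + 1) - 475)/(J(4, 6)*(-17) + 92) = (9*(5*(-4) + 1) - 475)/(-12*(-17) + 92) = (9*(-20 + 1) - 475)/(204 + 92) = (9*(-19) - 475)/296 = (-171 - 475)*(1/296) = -646*1/296 = -323/148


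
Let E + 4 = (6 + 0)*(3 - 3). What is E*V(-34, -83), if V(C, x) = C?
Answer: 136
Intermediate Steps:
E = -4 (E = -4 + (6 + 0)*(3 - 3) = -4 + 6*0 = -4 + 0 = -4)
E*V(-34, -83) = -4*(-34) = 136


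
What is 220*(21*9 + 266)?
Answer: 100100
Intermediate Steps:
220*(21*9 + 266) = 220*(189 + 266) = 220*455 = 100100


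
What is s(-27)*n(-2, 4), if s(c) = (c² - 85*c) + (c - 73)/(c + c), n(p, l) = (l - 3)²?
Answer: 81698/27 ≈ 3025.9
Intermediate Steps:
n(p, l) = (-3 + l)²
s(c) = c² - 85*c + (-73 + c)/(2*c) (s(c) = (c² - 85*c) + (-73 + c)/((2*c)) = (c² - 85*c) + (-73 + c)*(1/(2*c)) = (c² - 85*c) + (-73 + c)/(2*c) = c² - 85*c + (-73 + c)/(2*c))
s(-27)*n(-2, 4) = (½ + (-27)² - 85*(-27) - 73/2/(-27))*(-3 + 4)² = (½ + 729 + 2295 - 73/2*(-1/27))*1² = (½ + 729 + 2295 + 73/54)*1 = (81698/27)*1 = 81698/27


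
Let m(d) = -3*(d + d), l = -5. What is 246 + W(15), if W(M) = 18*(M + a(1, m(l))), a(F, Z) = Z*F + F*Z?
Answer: 1596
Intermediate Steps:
m(d) = -6*d
a(F, Z) = 2*F*Z (a(F, Z) = F*Z + F*Z = 2*F*Z)
W(M) = 1080 + 18*M (W(M) = 18*(M + 2*1*(-6*(-5))) = 18*(M + 2*1*30) = 18*(M + 60) = 18*(60 + M) = 1080 + 18*M)
246 + W(15) = 246 + (1080 + 18*15) = 246 + (1080 + 270) = 246 + 1350 = 1596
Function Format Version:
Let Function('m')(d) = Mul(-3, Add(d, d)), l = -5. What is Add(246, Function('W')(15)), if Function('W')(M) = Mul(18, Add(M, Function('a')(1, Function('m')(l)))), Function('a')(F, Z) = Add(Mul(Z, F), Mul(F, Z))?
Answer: 1596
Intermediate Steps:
Function('m')(d) = Mul(-6, d) (Function('m')(d) = Mul(-3, Mul(2, d)) = Mul(-6, d))
Function('a')(F, Z) = Mul(2, F, Z) (Function('a')(F, Z) = Add(Mul(F, Z), Mul(F, Z)) = Mul(2, F, Z))
Function('W')(M) = Add(1080, Mul(18, M)) (Function('W')(M) = Mul(18, Add(M, Mul(2, 1, Mul(-6, -5)))) = Mul(18, Add(M, Mul(2, 1, 30))) = Mul(18, Add(M, 60)) = Mul(18, Add(60, M)) = Add(1080, Mul(18, M)))
Add(246, Function('W')(15)) = Add(246, Add(1080, Mul(18, 15))) = Add(246, Add(1080, 270)) = Add(246, 1350) = 1596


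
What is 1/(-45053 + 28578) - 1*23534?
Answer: -387722651/16475 ≈ -23534.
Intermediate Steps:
1/(-45053 + 28578) - 1*23534 = 1/(-16475) - 23534 = -1/16475 - 23534 = -387722651/16475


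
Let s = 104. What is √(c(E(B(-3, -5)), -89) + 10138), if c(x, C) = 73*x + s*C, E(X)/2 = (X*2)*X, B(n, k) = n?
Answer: 3*√390 ≈ 59.245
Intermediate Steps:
E(X) = 4*X² (E(X) = 2*((X*2)*X) = 2*((2*X)*X) = 2*(2*X²) = 4*X²)
c(x, C) = 73*x + 104*C
√(c(E(B(-3, -5)), -89) + 10138) = √((73*(4*(-3)²) + 104*(-89)) + 10138) = √((73*(4*9) - 9256) + 10138) = √((73*36 - 9256) + 10138) = √((2628 - 9256) + 10138) = √(-6628 + 10138) = √3510 = 3*√390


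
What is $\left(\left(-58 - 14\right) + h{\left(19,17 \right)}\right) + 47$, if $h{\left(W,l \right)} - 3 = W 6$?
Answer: $92$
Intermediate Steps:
$h{\left(W,l \right)} = 3 + 6 W$ ($h{\left(W,l \right)} = 3 + W 6 = 3 + 6 W$)
$\left(\left(-58 - 14\right) + h{\left(19,17 \right)}\right) + 47 = \left(\left(-58 - 14\right) + \left(3 + 6 \cdot 19\right)\right) + 47 = \left(-72 + \left(3 + 114\right)\right) + 47 = \left(-72 + 117\right) + 47 = 45 + 47 = 92$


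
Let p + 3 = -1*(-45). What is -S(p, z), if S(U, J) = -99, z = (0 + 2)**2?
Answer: 99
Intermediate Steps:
p = 42 (p = -3 - 1*(-45) = -3 + 45 = 42)
z = 4 (z = 2**2 = 4)
-S(p, z) = -1*(-99) = 99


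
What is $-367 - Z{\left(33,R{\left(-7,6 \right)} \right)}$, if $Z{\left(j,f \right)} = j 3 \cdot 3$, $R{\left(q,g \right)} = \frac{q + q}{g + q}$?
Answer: $-664$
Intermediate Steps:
$R{\left(q,g \right)} = \frac{2 q}{g + q}$
$Z{\left(j,f \right)} = 9 j$ ($Z{\left(j,f \right)} = 3 j 3 = 9 j$)
$-367 - Z{\left(33,R{\left(-7,6 \right)} \right)} = -367 - 9 \cdot 33 = -367 - 297 = -664$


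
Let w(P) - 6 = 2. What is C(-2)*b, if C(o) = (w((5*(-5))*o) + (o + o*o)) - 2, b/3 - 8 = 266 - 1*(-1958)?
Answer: 53568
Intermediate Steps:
w(P) = 8 (w(P) = 6 + 2 = 8)
b = 6696 (b = 24 + 3*(266 - 1*(-1958)) = 24 + 3*(266 + 1958) = 24 + 3*2224 = 24 + 6672 = 6696)
C(o) = 6 + o + o² (C(o) = (8 + (o + o*o)) - 2 = (8 + (o + o²)) - 2 = (8 + o + o²) - 2 = 6 + o + o²)
C(-2)*b = (6 - 2 + (-2)²)*6696 = (6 - 2 + 4)*6696 = 8*6696 = 53568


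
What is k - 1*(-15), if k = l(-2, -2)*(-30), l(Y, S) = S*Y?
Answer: -105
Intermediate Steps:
k = -120 (k = -2*(-2)*(-30) = 4*(-30) = -120)
k - 1*(-15) = -120 - 1*(-15) = -120 + 15 = -105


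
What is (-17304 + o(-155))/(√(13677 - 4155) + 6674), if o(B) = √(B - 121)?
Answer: -8249064/3180911 + 85284*√2/3180911 - 69*I*√138/22266377 + 6674*I*√69/22266377 ≈ -2.5554 + 0.0024534*I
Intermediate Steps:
o(B) = √(-121 + B)
(-17304 + o(-155))/(√(13677 - 4155) + 6674) = (-17304 + √(-121 - 155))/(√(13677 - 4155) + 6674) = (-17304 + √(-276))/(√9522 + 6674) = (-17304 + 2*I*√69)/(69*√2 + 6674) = (-17304 + 2*I*√69)/(6674 + 69*√2)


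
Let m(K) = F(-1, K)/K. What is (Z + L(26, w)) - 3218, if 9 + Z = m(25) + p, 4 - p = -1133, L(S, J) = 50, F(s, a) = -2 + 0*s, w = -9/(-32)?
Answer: -51002/25 ≈ -2040.1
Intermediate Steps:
w = 9/32 (w = -9*(-1/32) = 9/32 ≈ 0.28125)
F(s, a) = -2 (F(s, a) = -2 + 0 = -2)
m(K) = -2/K
p = 1137 (p = 4 - 1*(-1133) = 4 + 1133 = 1137)
Z = 28198/25 (Z = -9 + (-2/25 + 1137) = -9 + 28423/25 = 28198/25 ≈ 1127.9)
(Z + L(26, w)) - 3218 = (28198/25 + 50) - 3218 = 29448/25 - 3218 = -51002/25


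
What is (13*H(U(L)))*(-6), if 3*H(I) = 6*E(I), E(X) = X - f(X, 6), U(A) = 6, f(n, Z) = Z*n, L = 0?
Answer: 4680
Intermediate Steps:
E(X) = -5*X (E(X) = X - 6*X = -5*X)
H(I) = -10*I (H(I) = (6*(-5*I))/3 = (-30*I)/3 = -10*I)
(13*H(U(L)))*(-6) = (13*(-10*6))*(-6) = (13*(-60))*(-6) = -780*(-6) = 4680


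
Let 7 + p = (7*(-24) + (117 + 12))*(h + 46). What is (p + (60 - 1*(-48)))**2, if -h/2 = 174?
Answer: 141110641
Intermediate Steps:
h = -348 (h = -2*174 = -348)
p = 11771 (p = -7 + (7*(-24) + (117 + 12))*(-348 + 46) = -7 + (-168 + 129)*(-302) = -7 - 39*(-302) = -7 + 11778 = 11771)
(p + (60 - 1*(-48)))**2 = (11771 + (60 - 1*(-48)))**2 = (11771 + (60 + 48))**2 = (11771 + 108)**2 = 11879**2 = 141110641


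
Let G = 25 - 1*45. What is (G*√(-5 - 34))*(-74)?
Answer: 1480*I*√39 ≈ 9242.6*I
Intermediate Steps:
G = -20 (G = 25 - 45 = -20)
(G*√(-5 - 34))*(-74) = -20*√(-5 - 34)*(-74) = -20*I*√39*(-74) = 1480*I*√39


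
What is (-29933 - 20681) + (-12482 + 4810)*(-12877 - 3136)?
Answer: 122801122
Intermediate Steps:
(-29933 - 20681) + (-12482 + 4810)*(-12877 - 3136) = -50614 - 7672*(-16013) = -50614 + 122851736 = 122801122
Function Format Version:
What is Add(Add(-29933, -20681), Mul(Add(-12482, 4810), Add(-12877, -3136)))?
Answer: 122801122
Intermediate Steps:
Add(Add(-29933, -20681), Mul(Add(-12482, 4810), Add(-12877, -3136))) = Add(-50614, Mul(-7672, -16013)) = Add(-50614, 122851736) = 122801122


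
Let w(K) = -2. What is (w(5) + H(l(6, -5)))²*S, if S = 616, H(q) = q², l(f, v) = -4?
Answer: 120736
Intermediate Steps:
(w(5) + H(l(6, -5)))²*S = (-2 + (-4)²)²*616 = (-2 + 16)²*616 = 14²*616 = 196*616 = 120736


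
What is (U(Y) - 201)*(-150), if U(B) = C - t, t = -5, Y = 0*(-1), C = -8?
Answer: 30600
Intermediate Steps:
Y = 0
U(B) = -3 (U(B) = -8 - 1*(-5) = -8 + 5 = -3)
(U(Y) - 201)*(-150) = (-3 - 201)*(-150) = -204*(-150) = 30600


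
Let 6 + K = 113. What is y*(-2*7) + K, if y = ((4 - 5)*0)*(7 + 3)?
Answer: 107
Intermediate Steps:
K = 107 (K = -6 + 113 = 107)
y = 0 (y = -1*0*10 = 0*10 = 0)
y*(-2*7) + K = 0*(-2*7) + 107 = 0*(-14) + 107 = 0 + 107 = 107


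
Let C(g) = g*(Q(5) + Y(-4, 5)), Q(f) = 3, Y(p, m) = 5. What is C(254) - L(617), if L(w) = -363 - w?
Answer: 3012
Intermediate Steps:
C(g) = 8*g (C(g) = g*(3 + 5) = g*8 = 8*g)
C(254) - L(617) = 8*254 - (-363 - 1*617) = 2032 - (-363 - 617) = 2032 - 1*(-980) = 2032 + 980 = 3012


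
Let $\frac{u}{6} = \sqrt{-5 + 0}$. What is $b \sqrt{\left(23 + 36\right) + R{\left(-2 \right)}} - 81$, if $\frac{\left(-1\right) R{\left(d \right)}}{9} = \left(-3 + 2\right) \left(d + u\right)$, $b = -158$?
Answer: $-81 - 158 \sqrt{41 + 54 i \sqrt{5}} \approx -1531.3 - 1039.2 i$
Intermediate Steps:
$u = 6 i \sqrt{5}$ ($u = 6 \sqrt{-5 + 0} = 6 \sqrt{-5} = 6 i \sqrt{5} \approx 13.416 i$)
$R{\left(d \right)} = 9 d + 54 i \sqrt{5}$ ($R{\left(d \right)} = - 9 \left(-3 + 2\right) \left(d + 6 i \sqrt{5}\right) = - 9 \left(- (d + 6 i \sqrt{5})\right) = - 9 \left(- d - 6 i \sqrt{5}\right) = 9 d + 54 i \sqrt{5}$)
$b \sqrt{\left(23 + 36\right) + R{\left(-2 \right)}} - 81 = - 158 \sqrt{\left(23 + 36\right) + \left(9 \left(-2\right) + 54 i \sqrt{5}\right)} - 81 = - 158 \sqrt{59 - \left(18 - 54 i \sqrt{5}\right)} - 81 = - 158 \sqrt{41 + 54 i \sqrt{5}} - 81 = -81 - 158 \sqrt{41 + 54 i \sqrt{5}}$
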